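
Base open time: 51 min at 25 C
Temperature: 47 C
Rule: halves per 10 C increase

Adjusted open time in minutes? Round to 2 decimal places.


Acceleration = 2^((47-25)/10) = 4.5948
Open time = 51 / 4.5948 = 11.10 min

11.10


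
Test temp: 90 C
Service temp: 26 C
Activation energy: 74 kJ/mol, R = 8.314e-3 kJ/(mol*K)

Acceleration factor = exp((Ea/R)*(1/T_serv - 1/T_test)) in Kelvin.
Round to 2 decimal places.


AF = exp((74/0.008314)*(1/299.15 - 1/363.15))
= 189.34

189.34


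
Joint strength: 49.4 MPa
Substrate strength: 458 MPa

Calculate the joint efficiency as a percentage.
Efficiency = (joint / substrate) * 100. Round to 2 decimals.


Efficiency = (49.4 / 458) * 100 = 10.79%

10.79


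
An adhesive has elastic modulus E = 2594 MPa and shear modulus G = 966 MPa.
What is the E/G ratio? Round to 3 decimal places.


E/G = 2594 / 966 = 2.685

2.685


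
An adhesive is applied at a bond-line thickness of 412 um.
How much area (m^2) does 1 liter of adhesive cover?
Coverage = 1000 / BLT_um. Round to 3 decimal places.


Coverage = 1000 / 412 = 2.427 m^2

2.427


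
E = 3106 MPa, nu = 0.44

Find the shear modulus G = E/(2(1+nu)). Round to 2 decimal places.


G = 3106 / (2 * 1.44)
= 1078.47 MPa

1078.47


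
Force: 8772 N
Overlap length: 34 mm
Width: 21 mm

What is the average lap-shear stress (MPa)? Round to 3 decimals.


Average shear stress = F / (overlap * width)
= 8772 / (34 * 21)
= 12.286 MPa

12.286


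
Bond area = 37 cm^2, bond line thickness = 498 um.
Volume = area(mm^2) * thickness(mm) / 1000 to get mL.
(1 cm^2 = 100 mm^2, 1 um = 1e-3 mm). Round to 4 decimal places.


area_mm2 = 37 * 100 = 3700
blt_mm = 498 * 1e-3 = 0.498
vol_mm3 = 3700 * 0.498 = 1842.6
vol_mL = 1842.6 / 1000 = 1.8426 mL

1.8426


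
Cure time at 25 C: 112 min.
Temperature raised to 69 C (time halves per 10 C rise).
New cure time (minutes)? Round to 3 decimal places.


Acceleration factor = 2^(44/10) = 21.1121
New time = 112 / 21.1121 = 5.305 min

5.305


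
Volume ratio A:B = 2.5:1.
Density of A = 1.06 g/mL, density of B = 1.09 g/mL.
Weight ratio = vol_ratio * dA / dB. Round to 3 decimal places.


Wt ratio = 2.5 * 1.06 / 1.09
= 2.431

2.431


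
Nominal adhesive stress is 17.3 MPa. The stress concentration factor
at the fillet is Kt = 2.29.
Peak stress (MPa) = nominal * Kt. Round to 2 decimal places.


Peak = 17.3 * 2.29 = 39.62 MPa

39.62


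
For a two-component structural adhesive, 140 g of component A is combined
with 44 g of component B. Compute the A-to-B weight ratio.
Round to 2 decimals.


Weight ratio A:B = 140 / 44
= 3.18

3.18


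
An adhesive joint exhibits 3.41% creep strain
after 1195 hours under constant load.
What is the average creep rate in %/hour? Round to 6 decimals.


Creep rate = strain / time
= 3.41 / 1195
= 0.002854 %/h

0.002854


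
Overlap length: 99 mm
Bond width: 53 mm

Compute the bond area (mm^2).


Bond area = 99 * 53 = 5247 mm^2

5247


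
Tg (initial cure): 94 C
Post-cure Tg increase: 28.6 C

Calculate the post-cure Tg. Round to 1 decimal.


Post-cure Tg = 94 + 28.6 = 122.6 C

122.6


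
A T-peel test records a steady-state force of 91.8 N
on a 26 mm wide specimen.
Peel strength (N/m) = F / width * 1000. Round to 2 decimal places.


Peel strength = 91.8 / 26 * 1000
= 3530.77 N/m

3530.77


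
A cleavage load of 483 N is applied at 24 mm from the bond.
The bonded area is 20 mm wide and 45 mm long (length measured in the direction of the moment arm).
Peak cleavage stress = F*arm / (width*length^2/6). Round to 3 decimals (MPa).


Moment = 483 * 24 = 11592 N*mm
Section modulus = 20 * 2025 / 6 = 40500 / 6 mm^3
Stress = 11592 / (40500 / 6) = 69552 / 40500
= 1.717 MPa

1.717


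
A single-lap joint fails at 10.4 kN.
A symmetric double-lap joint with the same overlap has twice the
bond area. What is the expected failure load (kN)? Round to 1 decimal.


Double-lap load = 2 * 10.4 = 20.8 kN

20.8


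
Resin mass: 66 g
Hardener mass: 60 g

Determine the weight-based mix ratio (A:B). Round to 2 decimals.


Ratio = 66 / 60 = 1.10

1.10


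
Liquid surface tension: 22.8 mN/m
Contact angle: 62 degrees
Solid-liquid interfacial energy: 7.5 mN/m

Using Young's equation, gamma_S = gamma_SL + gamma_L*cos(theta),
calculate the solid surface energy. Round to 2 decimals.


gamma_S = 7.5 + 22.8 * cos(62)
= 18.20 mN/m

18.20


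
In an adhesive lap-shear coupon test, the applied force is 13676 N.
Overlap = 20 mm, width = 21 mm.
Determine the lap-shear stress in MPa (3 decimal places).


stress = F / (overlap * width)
= 13676 / (20 * 21)
= 32.562 MPa

32.562


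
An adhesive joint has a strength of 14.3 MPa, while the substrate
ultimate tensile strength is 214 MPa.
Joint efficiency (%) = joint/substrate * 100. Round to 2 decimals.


Efficiency = 14.3 / 214 * 100
= 6.68%

6.68


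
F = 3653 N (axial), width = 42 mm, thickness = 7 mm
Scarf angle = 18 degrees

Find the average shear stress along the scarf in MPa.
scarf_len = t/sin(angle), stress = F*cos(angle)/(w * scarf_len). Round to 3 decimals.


scarf_len = 7/sin(18 deg) = 22.6525
cos(18 deg) = 0.951057
stress = 3653*0.951057/(42*22.6525) = 3.652 MPa

3.652


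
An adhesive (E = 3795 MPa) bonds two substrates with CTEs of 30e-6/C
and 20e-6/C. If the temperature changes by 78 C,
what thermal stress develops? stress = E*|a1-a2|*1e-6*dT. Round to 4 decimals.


Stress = 3795 * |30 - 20| * 1e-6 * 78
= 2.9601 MPa

2.9601


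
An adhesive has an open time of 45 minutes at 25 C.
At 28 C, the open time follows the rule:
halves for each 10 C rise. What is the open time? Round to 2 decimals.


Factor = 2^((28-25)/10) = 1.2311
Open time = 45 / 1.2311 = 36.55 min

36.55


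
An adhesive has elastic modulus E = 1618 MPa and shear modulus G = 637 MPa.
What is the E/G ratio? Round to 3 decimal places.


E/G = 1618 / 637 = 2.540

2.540


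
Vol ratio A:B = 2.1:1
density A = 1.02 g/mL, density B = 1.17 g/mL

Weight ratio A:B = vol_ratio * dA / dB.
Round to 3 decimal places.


Weight ratio = 2.1 * 1.02 / 1.17
= 1.831

1.831


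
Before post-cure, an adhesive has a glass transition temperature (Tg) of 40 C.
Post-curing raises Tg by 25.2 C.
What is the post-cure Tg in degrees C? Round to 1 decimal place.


Tg_post = Tg_base + delta_Tg
= 40 + 25.2
= 65.2 C

65.2


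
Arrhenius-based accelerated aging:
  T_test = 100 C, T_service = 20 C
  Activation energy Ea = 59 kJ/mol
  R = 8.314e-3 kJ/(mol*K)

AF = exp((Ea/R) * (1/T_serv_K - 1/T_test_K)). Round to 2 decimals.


T_test_K = 373.15, T_serv_K = 293.15
AF = exp((59/8.314e-3) * (1/293.15 - 1/373.15))
= 179.45

179.45


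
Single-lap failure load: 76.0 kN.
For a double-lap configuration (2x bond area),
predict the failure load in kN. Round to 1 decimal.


Failure load = 76.0 * 2 = 152.0 kN

152.0


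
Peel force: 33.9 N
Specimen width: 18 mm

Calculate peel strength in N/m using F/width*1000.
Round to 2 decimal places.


Peel strength = 33.9 / 18 * 1000 = 1883.33 N/m

1883.33


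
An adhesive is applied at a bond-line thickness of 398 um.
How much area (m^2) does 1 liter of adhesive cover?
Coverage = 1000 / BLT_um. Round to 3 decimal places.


Coverage = 1000 / 398 = 2.513 m^2

2.513


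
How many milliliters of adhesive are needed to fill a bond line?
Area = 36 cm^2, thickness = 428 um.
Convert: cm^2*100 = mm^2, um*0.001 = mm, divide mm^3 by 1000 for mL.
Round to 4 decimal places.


= (36 * 100) * (428 * 0.001) / 1000
= 1.5408 mL

1.5408


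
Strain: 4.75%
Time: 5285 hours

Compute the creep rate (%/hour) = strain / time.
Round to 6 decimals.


Creep rate = 4.75 / 5285
= 0.000899 %/h

0.000899


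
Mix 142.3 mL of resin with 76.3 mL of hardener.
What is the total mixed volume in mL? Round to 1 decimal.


Total = 142.3 + 76.3 = 218.6 mL

218.6


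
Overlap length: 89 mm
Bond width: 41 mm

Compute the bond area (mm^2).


Bond area = 89 * 41 = 3649 mm^2

3649


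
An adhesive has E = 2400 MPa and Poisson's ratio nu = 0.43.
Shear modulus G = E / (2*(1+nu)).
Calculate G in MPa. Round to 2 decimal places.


G = 2400 / (2*(1+0.43))
= 2400 / 2.86
= 839.16 MPa

839.16


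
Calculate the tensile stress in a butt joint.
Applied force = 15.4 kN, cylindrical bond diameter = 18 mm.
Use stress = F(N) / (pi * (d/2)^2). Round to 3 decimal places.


A = pi * 9.0^2 = 254.4690 mm^2
sigma = 15400.0 / 254.4690 = 60.518 MPa

60.518


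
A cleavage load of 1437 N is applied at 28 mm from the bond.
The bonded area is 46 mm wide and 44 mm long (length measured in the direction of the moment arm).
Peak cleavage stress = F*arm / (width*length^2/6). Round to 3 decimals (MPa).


Moment = 1437 * 28 = 40236 N*mm
Section modulus = 46 * 1936 / 6 = 89056 / 6 mm^3
Stress = 40236 / (89056 / 6) = 241416 / 89056
= 2.711 MPa

2.711


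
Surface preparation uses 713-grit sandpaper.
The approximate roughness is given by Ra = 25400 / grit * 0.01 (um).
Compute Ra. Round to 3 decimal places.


Ra = 25400 / 713 * 0.01
= 254 / 713
= 0.356 um

0.356


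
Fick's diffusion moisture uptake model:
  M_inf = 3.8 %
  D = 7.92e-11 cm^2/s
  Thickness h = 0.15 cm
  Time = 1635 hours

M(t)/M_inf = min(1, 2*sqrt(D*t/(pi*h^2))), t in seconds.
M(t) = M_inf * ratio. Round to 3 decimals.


t_sec = 1635 * 3600 = 5886000
ratio = 2*sqrt(7.92e-11*5886000/(pi*0.15^2))
= min(1, 0.162419)
= 0.162419
M(t) = 3.8 * 0.162419 = 0.617 %

0.617


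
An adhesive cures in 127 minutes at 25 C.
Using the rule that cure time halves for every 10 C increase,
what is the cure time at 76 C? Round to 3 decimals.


Factor = 2^((76 - 25) / 10) = 34.2968
Cure time = 127 / 34.2968
= 3.703 minutes

3.703


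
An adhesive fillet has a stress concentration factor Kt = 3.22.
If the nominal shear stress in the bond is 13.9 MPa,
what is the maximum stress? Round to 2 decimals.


Max stress = 13.9 * 3.22 = 44.76 MPa

44.76


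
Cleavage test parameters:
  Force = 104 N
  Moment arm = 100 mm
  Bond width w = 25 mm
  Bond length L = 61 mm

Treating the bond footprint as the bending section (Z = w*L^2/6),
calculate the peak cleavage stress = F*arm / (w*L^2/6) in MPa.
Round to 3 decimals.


M = 104 * 100 = 10400 N*mm
Z = 25 * 61^2 / 6 = 93025 / 6 mm^3
sigma = M / Z = 6 * 10400 / 93025 = 62400 / 93025
= 0.671 MPa

0.671


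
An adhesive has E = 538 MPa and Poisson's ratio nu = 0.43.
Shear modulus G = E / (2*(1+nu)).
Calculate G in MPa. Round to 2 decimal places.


G = 538 / (2*(1+0.43))
= 538 / 2.86
= 188.11 MPa

188.11


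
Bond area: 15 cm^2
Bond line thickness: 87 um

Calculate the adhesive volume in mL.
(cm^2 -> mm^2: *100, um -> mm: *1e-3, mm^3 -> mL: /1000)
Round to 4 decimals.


V = 15*100 * 87*1e-3 / 1000
= 0.1305 mL

0.1305


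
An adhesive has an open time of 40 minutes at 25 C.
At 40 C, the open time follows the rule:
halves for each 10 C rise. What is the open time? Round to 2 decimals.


Factor = 2^((40-25)/10) = 2.8284
Open time = 40 / 2.8284 = 14.14 min

14.14


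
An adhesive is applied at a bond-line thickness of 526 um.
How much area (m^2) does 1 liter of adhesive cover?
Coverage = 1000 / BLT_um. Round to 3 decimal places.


Coverage = 1000 / 526 = 1.901 m^2

1.901


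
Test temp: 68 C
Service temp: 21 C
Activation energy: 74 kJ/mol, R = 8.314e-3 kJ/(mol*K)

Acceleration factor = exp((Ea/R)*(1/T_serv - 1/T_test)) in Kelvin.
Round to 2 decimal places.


AF = exp((74/0.008314)*(1/294.15 - 1/341.15))
= 64.63

64.63


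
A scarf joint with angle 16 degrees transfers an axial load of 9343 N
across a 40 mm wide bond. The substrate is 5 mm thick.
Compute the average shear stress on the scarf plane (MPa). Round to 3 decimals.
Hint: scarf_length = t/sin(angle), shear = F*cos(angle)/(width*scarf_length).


scarf_length = 5 / sin(16 deg) = 18.1398 mm
cos(16 deg) = 0.961262
shear stress = 9343 * 0.961262 / (40 * 18.1398)
= 12.378 MPa

12.378


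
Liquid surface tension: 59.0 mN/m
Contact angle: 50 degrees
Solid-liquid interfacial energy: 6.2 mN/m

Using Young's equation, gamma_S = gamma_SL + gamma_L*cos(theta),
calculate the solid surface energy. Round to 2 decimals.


gamma_S = 6.2 + 59.0 * cos(50)
= 44.12 mN/m

44.12


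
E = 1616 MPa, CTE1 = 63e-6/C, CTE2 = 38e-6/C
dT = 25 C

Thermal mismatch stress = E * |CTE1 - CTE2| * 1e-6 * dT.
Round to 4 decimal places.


= 1616 * 25e-6 * 25
= 1.0100 MPa

1.0100


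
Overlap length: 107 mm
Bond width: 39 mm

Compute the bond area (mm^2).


Bond area = 107 * 39 = 4173 mm^2

4173


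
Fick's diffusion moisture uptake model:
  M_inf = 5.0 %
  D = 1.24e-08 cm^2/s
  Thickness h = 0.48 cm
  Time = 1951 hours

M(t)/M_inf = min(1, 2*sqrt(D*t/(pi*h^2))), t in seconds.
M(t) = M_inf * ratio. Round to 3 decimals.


t_sec = 1951 * 3600 = 7023600
ratio = 2*sqrt(1.24e-08*7023600/(pi*0.48^2))
= min(1, 0.693752)
= 0.693752
M(t) = 5.0 * 0.693752 = 3.469 %

3.469


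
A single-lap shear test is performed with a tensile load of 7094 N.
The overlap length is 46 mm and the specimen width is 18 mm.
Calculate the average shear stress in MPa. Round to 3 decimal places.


Shear stress = F / (overlap * width)
= 7094 / (46 * 18)
= 7094 / 828
= 8.568 MPa

8.568


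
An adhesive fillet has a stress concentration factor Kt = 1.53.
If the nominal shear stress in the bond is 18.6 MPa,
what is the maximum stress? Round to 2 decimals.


Max stress = 18.6 * 1.53 = 28.46 MPa

28.46


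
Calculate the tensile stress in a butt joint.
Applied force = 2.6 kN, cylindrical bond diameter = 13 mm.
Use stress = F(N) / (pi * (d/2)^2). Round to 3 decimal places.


A = pi * 6.5^2 = 132.7323 mm^2
sigma = 2600.0 / 132.7323 = 19.588 MPa

19.588


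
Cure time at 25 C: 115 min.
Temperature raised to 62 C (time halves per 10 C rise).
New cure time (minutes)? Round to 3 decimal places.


Acceleration factor = 2^(37/10) = 12.9960
New time = 115 / 12.9960 = 8.849 min

8.849


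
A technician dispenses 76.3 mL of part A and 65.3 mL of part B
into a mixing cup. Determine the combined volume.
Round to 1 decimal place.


Combined volume = 76.3 + 65.3
= 141.6 mL

141.6


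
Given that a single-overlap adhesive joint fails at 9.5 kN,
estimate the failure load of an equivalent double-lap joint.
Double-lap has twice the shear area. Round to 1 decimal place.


Double-lap factor = 2
Expected load = 9.5 * 2 = 19.0 kN

19.0


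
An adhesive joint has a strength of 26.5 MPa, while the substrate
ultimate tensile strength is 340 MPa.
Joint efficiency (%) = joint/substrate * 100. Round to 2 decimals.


Efficiency = 26.5 / 340 * 100
= 7.79%

7.79


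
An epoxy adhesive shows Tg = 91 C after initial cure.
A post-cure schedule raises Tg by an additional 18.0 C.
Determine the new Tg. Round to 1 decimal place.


New Tg = 91 + 18.0
= 109.0 C

109.0


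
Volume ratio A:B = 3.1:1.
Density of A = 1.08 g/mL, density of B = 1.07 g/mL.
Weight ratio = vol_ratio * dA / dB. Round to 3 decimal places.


Wt ratio = 3.1 * 1.08 / 1.07
= 3.129

3.129


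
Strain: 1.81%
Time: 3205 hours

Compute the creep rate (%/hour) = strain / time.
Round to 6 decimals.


Creep rate = 1.81 / 3205
= 0.000565 %/h

0.000565


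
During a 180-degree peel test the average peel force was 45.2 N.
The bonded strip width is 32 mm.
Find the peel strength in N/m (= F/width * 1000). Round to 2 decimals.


Peel strength = F/width * 1000
= 45.2 / 32 * 1000
= 1412.50 N/m

1412.50


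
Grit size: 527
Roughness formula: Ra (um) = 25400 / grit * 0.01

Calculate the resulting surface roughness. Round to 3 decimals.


Ra = 25400 / 527 * 0.01
= 0.482 um

0.482


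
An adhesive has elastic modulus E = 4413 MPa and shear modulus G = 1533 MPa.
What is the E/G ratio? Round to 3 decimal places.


E/G = 4413 / 1533 = 2.879

2.879


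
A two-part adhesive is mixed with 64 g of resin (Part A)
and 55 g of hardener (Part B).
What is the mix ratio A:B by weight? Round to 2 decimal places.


Mix ratio = mass_A / mass_B
= 64 / 55
= 1.16

1.16


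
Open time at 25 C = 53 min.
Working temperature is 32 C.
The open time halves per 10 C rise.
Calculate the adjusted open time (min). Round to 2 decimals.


factor = 2^((32 - 25) / 10) = 1.6245
ot = 53 / 1.6245 = 32.63 min

32.63


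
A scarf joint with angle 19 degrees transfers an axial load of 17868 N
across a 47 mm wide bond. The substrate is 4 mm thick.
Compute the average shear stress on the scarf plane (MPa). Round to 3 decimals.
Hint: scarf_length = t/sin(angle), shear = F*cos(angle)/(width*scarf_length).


scarf_length = 4 / sin(19 deg) = 12.2862 mm
cos(19 deg) = 0.945519
shear stress = 17868 * 0.945519 / (47 * 12.2862)
= 29.257 MPa

29.257


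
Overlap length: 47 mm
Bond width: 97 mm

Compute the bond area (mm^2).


Bond area = 47 * 97 = 4559 mm^2

4559


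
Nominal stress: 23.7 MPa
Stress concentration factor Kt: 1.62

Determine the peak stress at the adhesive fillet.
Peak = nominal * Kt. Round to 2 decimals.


Peak stress = 23.7 * 1.62
= 38.39 MPa

38.39


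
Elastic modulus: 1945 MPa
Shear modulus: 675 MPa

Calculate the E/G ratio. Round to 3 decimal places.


E / G = 1945 / 675 = 2.881

2.881


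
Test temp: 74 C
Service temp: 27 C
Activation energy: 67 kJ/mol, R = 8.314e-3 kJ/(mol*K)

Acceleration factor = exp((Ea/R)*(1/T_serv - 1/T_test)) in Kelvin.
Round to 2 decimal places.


AF = exp((67/0.008314)*(1/300.15 - 1/347.15))
= 37.90

37.90


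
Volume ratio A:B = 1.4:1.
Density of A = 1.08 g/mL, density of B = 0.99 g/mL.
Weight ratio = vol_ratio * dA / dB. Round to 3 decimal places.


Wt ratio = 1.4 * 1.08 / 0.99
= 1.527

1.527


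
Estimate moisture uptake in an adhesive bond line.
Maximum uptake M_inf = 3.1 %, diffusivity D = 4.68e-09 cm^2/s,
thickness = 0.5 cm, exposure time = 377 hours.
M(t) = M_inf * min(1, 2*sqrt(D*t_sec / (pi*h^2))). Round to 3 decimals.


Convert time: 377 h = 1357200 s
ratio = min(1, 2*sqrt(4.68e-09*1357200/(pi*0.5^2)))
= 0.179858
M(t) = 3.1 * 0.179858 = 0.558%

0.558


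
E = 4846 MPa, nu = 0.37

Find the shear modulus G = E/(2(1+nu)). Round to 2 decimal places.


G = 4846 / (2 * 1.37)
= 1768.61 MPa

1768.61


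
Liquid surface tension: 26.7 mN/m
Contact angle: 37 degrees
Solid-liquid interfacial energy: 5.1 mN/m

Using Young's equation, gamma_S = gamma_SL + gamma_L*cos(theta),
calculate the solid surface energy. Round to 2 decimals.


gamma_S = 5.1 + 26.7 * cos(37)
= 26.42 mN/m

26.42


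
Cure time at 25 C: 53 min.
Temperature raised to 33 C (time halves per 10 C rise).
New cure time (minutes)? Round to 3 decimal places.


Acceleration factor = 2^(8/10) = 1.7411
New time = 53 / 1.7411 = 30.441 min

30.441


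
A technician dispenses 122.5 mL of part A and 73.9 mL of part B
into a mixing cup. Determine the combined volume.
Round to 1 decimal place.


Combined volume = 122.5 + 73.9
= 196.4 mL

196.4


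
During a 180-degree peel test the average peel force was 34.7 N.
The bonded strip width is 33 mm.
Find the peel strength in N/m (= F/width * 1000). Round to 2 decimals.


Peel strength = F/width * 1000
= 34.7 / 33 * 1000
= 1051.52 N/m

1051.52


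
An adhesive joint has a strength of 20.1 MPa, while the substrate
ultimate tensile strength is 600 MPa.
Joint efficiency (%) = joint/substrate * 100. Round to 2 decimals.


Efficiency = 20.1 / 600 * 100
= 3.35%

3.35


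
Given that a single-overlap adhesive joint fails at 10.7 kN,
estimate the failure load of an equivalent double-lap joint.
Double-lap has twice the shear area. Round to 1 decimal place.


Double-lap factor = 2
Expected load = 10.7 * 2 = 21.4 kN

21.4


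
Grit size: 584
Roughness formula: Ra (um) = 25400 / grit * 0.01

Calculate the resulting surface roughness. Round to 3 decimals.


Ra = 25400 / 584 * 0.01
= 0.435 um

0.435


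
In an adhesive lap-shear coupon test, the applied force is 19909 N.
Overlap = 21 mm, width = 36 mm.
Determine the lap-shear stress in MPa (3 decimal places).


stress = F / (overlap * width)
= 19909 / (21 * 36)
= 26.335 MPa

26.335


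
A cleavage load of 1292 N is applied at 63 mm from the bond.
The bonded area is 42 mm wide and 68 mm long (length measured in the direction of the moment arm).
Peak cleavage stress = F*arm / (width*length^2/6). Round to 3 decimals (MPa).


Moment = 1292 * 63 = 81396 N*mm
Section modulus = 42 * 4624 / 6 = 194208 / 6 mm^3
Stress = 81396 / (194208 / 6) = 488376 / 194208
= 2.515 MPa

2.515


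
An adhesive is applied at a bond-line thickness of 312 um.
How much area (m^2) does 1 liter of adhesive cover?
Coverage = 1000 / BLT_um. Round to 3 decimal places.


Coverage = 1000 / 312 = 3.205 m^2

3.205


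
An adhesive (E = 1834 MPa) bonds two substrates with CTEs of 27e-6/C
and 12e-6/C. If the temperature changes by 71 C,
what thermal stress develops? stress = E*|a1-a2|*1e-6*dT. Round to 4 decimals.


Stress = 1834 * |27 - 12| * 1e-6 * 71
= 1.9532 MPa

1.9532


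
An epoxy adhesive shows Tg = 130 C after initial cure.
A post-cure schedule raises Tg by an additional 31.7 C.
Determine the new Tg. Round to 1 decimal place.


New Tg = 130 + 31.7
= 161.7 C

161.7


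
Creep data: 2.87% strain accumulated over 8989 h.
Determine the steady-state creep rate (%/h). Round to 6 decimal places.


Rate = 2.87 / 8989 = 0.000319 %/h

0.000319


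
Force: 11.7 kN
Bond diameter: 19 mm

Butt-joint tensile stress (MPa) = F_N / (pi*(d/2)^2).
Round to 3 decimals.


F_N = 11.7 * 1000 = 11700.0 N
A = pi*(9.5)^2 = 283.5287 mm^2
stress = 11700.0 / 283.5287 = 41.266 MPa

41.266


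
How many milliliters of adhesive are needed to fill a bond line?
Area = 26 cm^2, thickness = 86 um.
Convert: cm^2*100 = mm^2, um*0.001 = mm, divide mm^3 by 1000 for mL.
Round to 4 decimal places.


= (26 * 100) * (86 * 0.001) / 1000
= 0.2236 mL

0.2236


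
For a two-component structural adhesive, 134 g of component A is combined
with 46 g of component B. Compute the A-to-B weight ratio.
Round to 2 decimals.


Weight ratio A:B = 134 / 46
= 2.91

2.91


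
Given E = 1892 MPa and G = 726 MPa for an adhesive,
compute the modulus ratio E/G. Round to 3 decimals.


E/G ratio = 1892 / 726 = 2.606

2.606


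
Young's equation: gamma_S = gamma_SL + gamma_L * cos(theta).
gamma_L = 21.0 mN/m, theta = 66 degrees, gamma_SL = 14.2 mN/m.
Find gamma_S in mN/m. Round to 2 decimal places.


cos(66 deg) = 0.406737
gamma_S = 14.2 + 21.0 * 0.406737
= 22.74 mN/m

22.74


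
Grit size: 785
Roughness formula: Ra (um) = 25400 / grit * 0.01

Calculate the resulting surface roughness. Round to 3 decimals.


Ra = 25400 / 785 * 0.01
= 0.324 um

0.324


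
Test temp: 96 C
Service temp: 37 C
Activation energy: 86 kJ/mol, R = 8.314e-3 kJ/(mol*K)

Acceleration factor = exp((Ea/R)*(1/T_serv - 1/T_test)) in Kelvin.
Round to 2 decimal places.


AF = exp((86/0.008314)*(1/310.15 - 1/369.15))
= 206.54

206.54


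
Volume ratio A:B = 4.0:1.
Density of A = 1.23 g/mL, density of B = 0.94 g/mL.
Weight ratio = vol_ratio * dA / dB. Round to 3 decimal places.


Wt ratio = 4.0 * 1.23 / 0.94
= 5.234

5.234


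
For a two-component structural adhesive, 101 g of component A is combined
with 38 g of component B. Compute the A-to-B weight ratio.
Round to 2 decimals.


Weight ratio A:B = 101 / 38
= 2.66

2.66


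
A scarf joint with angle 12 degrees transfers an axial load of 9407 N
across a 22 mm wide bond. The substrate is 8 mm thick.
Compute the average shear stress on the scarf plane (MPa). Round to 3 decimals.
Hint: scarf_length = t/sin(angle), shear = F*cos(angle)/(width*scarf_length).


scarf_length = 8 / sin(12 deg) = 38.4779 mm
cos(12 deg) = 0.978148
shear stress = 9407 * 0.978148 / (22 * 38.4779)
= 10.870 MPa

10.870


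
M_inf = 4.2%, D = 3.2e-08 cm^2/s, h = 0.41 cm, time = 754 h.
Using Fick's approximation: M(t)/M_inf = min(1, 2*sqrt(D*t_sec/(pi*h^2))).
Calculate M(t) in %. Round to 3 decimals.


t = 2714400 s
ratio = min(1, 2*sqrt(3.2e-08*2714400/(pi*0.1681)))
= 0.811116
M(t) = 4.2 * 0.811116 = 3.407%

3.407


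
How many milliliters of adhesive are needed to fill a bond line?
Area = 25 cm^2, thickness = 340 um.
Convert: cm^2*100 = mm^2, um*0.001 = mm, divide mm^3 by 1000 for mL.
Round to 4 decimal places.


= (25 * 100) * (340 * 0.001) / 1000
= 0.8500 mL

0.8500


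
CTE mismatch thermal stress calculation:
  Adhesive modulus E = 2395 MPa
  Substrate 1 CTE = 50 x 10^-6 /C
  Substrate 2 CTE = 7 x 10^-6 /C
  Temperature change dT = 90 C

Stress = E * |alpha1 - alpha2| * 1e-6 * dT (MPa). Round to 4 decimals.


delta_alpha = |50 - 7| = 43 x 10^-6/C
Stress = 2395 * 43e-6 * 90
= 9.2687 MPa

9.2687


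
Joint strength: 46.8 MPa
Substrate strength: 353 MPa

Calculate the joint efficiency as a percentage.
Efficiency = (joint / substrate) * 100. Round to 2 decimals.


Efficiency = (46.8 / 353) * 100 = 13.26%

13.26


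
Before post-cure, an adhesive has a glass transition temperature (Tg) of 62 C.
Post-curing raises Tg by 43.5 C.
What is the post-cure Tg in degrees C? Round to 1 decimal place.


Tg_post = Tg_base + delta_Tg
= 62 + 43.5
= 105.5 C

105.5


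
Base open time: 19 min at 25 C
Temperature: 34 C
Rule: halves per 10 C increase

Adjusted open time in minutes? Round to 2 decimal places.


Acceleration = 2^((34-25)/10) = 1.8661
Open time = 19 / 1.8661 = 10.18 min

10.18


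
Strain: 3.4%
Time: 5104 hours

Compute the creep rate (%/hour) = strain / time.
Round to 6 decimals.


Creep rate = 3.4 / 5104
= 0.000666 %/h

0.000666


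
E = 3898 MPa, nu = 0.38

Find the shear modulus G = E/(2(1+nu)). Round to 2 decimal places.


G = 3898 / (2 * 1.38)
= 1412.32 MPa

1412.32


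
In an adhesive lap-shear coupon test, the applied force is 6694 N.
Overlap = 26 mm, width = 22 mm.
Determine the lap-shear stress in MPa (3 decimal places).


stress = F / (overlap * width)
= 6694 / (26 * 22)
= 11.703 MPa

11.703


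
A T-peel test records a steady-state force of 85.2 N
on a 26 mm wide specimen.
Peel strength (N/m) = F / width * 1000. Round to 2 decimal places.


Peel strength = 85.2 / 26 * 1000
= 3276.92 N/m

3276.92


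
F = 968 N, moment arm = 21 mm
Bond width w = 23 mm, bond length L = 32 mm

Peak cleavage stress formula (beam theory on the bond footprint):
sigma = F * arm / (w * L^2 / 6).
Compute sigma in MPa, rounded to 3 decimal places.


sigma = (968 * 21) / (23 * 1024 / 6)
= 20328 * 6 / 23552
= 121968 / 23552
= 5.179 MPa

5.179


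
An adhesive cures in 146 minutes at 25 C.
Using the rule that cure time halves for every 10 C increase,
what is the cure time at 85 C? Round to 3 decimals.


Factor = 2^((85 - 25) / 10) = 64.0000
Cure time = 146 / 64.0000
= 2.281 minutes

2.281


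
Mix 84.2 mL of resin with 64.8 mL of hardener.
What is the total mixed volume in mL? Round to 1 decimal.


Total = 84.2 + 64.8 = 149.0 mL

149.0


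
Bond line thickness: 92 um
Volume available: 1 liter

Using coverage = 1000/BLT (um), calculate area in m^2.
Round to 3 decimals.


1 L = 1e6 mm^3, thickness = 92 um = 0.092 mm
Area = 1e6 / 0.092 mm^2 = (1e6 / 0.092) / 1e6 m^2 = 1000 / 92 m^2
= 10.870 m^2

10.870


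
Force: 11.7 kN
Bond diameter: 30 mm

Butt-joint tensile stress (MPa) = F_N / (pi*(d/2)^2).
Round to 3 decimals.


F_N = 11.7 * 1000 = 11700.0 N
A = pi*(15.0)^2 = 706.8583 mm^2
stress = 11700.0 / 706.8583 = 16.552 MPa

16.552


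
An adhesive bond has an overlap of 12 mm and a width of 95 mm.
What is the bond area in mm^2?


Bond area = overlap * width
= 12 * 95
= 1140 mm^2

1140


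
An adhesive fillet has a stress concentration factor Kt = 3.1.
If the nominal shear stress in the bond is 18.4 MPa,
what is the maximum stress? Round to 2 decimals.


Max stress = 18.4 * 3.1 = 57.04 MPa

57.04


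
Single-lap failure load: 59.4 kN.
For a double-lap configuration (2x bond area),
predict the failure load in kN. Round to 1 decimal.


Failure load = 59.4 * 2 = 118.8 kN

118.8


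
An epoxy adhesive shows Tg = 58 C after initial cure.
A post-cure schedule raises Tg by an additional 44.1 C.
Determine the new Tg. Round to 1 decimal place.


New Tg = 58 + 44.1
= 102.1 C

102.1


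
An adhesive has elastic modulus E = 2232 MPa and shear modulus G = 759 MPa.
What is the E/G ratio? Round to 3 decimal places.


E/G = 2232 / 759 = 2.941

2.941


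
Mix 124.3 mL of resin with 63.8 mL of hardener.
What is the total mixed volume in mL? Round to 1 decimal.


Total = 124.3 + 63.8 = 188.1 mL

188.1


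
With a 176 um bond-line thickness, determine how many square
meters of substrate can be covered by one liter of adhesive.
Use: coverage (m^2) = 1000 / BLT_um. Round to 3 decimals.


Coverage = 1000 / 176 = 5.682 m^2

5.682


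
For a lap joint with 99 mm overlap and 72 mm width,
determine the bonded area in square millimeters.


Area = 99 * 72 = 7128 mm^2

7128


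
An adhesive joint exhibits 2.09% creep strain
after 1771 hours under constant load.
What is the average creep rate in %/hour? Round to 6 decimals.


Creep rate = strain / time
= 2.09 / 1771
= 0.001180 %/h

0.001180


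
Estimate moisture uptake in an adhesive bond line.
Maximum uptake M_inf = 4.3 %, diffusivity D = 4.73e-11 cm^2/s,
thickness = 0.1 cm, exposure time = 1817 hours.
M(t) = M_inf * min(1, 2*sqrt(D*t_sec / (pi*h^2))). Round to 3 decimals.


Convert time: 1817 h = 6541200 s
ratio = min(1, 2*sqrt(4.73e-11*6541200/(pi*0.1^2)))
= 0.198479
M(t) = 4.3 * 0.198479 = 0.853%

0.853


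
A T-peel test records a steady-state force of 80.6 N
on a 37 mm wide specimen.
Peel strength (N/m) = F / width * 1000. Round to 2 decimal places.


Peel strength = 80.6 / 37 * 1000
= 2178.38 N/m

2178.38


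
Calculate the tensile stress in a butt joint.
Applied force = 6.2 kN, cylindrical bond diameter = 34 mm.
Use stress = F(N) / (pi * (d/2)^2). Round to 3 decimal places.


A = pi * 17.0^2 = 907.9203 mm^2
sigma = 6200.0 / 907.9203 = 6.829 MPa

6.829


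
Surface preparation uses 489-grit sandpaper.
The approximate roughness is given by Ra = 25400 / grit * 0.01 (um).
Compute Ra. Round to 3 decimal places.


Ra = 25400 / 489 * 0.01
= 254 / 489
= 0.519 um

0.519


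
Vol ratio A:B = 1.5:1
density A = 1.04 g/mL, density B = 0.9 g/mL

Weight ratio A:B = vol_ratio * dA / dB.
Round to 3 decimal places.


Weight ratio = 1.5 * 1.04 / 0.9
= 1.733

1.733


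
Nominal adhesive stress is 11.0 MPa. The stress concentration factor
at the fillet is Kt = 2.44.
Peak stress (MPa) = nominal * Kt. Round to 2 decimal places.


Peak = 11.0 * 2.44 = 26.84 MPa

26.84


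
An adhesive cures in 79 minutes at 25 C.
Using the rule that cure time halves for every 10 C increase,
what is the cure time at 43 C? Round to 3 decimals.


Factor = 2^((43 - 25) / 10) = 3.4822
Cure time = 79 / 3.4822
= 22.687 minutes

22.687


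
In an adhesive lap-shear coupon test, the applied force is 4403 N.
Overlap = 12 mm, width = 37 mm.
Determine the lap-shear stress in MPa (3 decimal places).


stress = F / (overlap * width)
= 4403 / (12 * 37)
= 9.917 MPa

9.917


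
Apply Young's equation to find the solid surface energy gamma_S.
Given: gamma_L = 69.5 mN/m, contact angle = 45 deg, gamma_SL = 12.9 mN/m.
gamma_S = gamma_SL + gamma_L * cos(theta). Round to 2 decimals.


theta_rad = 45 * pi/180 = 0.785398
gamma_S = 12.9 + 69.5 * cos(0.785398)
= 62.04 mN/m

62.04


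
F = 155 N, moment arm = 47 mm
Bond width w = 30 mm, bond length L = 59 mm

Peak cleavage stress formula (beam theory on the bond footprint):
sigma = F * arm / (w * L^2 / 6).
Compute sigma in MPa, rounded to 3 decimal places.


sigma = (155 * 47) / (30 * 3481 / 6)
= 7285 * 6 / 104430
= 43710 / 104430
= 0.419 MPa

0.419


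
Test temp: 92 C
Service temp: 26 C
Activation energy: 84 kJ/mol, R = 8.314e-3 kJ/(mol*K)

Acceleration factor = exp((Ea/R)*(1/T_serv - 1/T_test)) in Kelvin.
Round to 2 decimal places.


AF = exp((84/0.008314)*(1/299.15 - 1/365.15))
= 447.89

447.89


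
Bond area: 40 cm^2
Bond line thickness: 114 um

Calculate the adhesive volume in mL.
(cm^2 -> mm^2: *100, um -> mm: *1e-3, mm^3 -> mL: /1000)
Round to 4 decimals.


V = 40*100 * 114*1e-3 / 1000
= 0.4560 mL

0.4560


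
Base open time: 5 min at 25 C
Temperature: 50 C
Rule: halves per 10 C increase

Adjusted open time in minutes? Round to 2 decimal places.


Acceleration = 2^((50-25)/10) = 5.6569
Open time = 5 / 5.6569 = 0.88 min

0.88


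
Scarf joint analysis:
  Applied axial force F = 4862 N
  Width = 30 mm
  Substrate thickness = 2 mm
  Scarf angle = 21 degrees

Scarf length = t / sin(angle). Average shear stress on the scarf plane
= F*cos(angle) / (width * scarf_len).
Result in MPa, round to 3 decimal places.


Scarf length = 2 / sin(21 deg) = 5.5809 mm
cos(21 deg) = 0.933580
Shear = 4862 * 0.933580 / (30 * 5.5809)
= 27.111 MPa

27.111


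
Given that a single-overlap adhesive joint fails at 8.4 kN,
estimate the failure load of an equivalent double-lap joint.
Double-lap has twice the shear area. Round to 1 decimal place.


Double-lap factor = 2
Expected load = 8.4 * 2 = 16.8 kN

16.8


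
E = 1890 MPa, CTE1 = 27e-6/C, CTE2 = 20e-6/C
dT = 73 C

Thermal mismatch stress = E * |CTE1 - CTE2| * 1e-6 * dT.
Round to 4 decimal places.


= 1890 * 7e-6 * 73
= 0.9658 MPa

0.9658


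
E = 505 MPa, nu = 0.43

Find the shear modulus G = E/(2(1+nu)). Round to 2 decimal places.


G = 505 / (2 * 1.43)
= 176.57 MPa

176.57


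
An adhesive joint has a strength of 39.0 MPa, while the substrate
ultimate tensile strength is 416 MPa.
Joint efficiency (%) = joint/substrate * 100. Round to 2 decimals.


Efficiency = 39.0 / 416 * 100
= 9.38%

9.38


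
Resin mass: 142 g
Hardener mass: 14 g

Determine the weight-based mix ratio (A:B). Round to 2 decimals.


Ratio = 142 / 14 = 10.14

10.14


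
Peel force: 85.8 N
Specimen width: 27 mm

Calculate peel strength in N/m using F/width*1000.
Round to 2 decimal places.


Peel strength = 85.8 / 27 * 1000 = 3177.78 N/m

3177.78


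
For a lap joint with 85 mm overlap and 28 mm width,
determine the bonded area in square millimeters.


Area = 85 * 28 = 2380 mm^2

2380


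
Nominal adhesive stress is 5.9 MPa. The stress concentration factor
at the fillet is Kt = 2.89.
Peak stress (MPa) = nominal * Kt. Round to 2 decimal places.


Peak = 5.9 * 2.89 = 17.05 MPa

17.05


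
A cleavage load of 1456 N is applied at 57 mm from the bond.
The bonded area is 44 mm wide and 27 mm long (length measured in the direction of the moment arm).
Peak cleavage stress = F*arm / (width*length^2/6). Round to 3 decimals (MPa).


Moment = 1456 * 57 = 82992 N*mm
Section modulus = 44 * 729 / 6 = 32076 / 6 mm^3
Stress = 82992 / (32076 / 6) = 497952 / 32076
= 15.524 MPa

15.524


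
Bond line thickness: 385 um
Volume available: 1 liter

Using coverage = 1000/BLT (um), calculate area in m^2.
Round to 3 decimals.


1 L = 1e6 mm^3, thickness = 385 um = 0.385 mm
Area = 1e6 / 0.385 mm^2 = (1e6 / 0.385) / 1e6 m^2 = 1000 / 385 m^2
= 2.597 m^2

2.597


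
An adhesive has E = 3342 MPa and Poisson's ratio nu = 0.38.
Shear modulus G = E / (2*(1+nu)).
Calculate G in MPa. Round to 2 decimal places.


G = 3342 / (2*(1+0.38))
= 3342 / 2.76
= 1210.87 MPa

1210.87


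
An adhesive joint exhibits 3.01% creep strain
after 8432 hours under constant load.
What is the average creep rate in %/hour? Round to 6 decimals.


Creep rate = strain / time
= 3.01 / 8432
= 0.000357 %/h

0.000357


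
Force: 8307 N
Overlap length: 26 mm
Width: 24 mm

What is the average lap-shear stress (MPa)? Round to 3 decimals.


Average shear stress = F / (overlap * width)
= 8307 / (26 * 24)
= 13.313 MPa

13.313


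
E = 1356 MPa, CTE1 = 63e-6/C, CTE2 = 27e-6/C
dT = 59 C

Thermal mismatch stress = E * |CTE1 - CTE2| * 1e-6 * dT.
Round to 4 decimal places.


= 1356 * 36e-6 * 59
= 2.8801 MPa

2.8801


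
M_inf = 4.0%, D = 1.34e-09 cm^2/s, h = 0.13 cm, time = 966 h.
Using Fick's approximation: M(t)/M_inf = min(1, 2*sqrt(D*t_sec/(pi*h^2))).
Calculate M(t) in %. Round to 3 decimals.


t = 3477600 s
ratio = min(1, 2*sqrt(1.34e-09*3477600/(pi*0.0169)))
= 0.592521
M(t) = 4.0 * 0.592521 = 2.370%

2.370


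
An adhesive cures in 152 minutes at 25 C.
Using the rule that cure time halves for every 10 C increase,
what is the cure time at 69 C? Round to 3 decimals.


Factor = 2^((69 - 25) / 10) = 21.1121
Cure time = 152 / 21.1121
= 7.200 minutes

7.200


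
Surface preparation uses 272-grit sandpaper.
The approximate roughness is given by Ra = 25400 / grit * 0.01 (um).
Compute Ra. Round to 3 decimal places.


Ra = 25400 / 272 * 0.01
= 254 / 272
= 0.934 um

0.934


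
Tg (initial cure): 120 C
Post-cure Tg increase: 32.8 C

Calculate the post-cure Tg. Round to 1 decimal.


Post-cure Tg = 120 + 32.8 = 152.8 C

152.8


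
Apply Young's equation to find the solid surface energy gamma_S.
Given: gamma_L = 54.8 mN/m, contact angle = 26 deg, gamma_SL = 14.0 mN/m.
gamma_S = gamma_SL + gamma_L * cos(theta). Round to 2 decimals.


theta_rad = 26 * pi/180 = 0.453786
gamma_S = 14.0 + 54.8 * cos(0.453786)
= 63.25 mN/m

63.25


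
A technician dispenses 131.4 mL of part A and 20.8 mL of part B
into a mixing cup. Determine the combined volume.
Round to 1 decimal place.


Combined volume = 131.4 + 20.8
= 152.2 mL

152.2


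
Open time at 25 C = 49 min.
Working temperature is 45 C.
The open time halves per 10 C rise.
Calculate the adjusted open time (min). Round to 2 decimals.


factor = 2^((45 - 25) / 10) = 4.0000
ot = 49 / 4.0000 = 12.25 min

12.25


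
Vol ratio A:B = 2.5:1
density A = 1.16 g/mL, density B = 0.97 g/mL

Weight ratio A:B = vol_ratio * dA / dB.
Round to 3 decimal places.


Weight ratio = 2.5 * 1.16 / 0.97
= 2.990

2.990


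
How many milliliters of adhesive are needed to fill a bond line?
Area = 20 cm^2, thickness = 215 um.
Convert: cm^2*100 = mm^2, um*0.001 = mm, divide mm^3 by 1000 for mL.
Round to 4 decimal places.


= (20 * 100) * (215 * 0.001) / 1000
= 0.4300 mL

0.4300


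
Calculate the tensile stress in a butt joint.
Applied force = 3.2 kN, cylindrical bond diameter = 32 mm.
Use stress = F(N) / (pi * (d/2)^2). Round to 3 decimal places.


A = pi * 16.0^2 = 804.2477 mm^2
sigma = 3200.0 / 804.2477 = 3.979 MPa

3.979


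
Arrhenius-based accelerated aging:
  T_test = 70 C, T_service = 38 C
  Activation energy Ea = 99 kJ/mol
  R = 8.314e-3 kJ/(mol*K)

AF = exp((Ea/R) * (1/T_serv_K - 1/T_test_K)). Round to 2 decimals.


T_test_K = 343.15, T_serv_K = 311.15
AF = exp((99/8.314e-3) * (1/311.15 - 1/343.15))
= 35.47

35.47


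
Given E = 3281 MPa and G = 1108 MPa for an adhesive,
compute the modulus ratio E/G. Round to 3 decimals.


E/G ratio = 3281 / 1108 = 2.961

2.961


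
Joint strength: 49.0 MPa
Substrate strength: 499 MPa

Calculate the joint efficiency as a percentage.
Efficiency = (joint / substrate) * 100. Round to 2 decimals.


Efficiency = (49.0 / 499) * 100 = 9.82%

9.82


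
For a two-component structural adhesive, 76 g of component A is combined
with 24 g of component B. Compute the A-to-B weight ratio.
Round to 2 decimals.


Weight ratio A:B = 76 / 24
= 3.17

3.17


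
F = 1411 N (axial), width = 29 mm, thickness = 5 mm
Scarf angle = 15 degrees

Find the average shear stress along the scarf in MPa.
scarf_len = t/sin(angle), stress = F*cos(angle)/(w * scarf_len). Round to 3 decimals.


scarf_len = 5/sin(15 deg) = 19.3185
cos(15 deg) = 0.965926
stress = 1411*0.965926/(29*19.3185) = 2.433 MPa

2.433


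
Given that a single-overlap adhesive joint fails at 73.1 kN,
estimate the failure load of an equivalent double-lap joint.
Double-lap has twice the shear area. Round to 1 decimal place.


Double-lap factor = 2
Expected load = 73.1 * 2 = 146.2 kN

146.2
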